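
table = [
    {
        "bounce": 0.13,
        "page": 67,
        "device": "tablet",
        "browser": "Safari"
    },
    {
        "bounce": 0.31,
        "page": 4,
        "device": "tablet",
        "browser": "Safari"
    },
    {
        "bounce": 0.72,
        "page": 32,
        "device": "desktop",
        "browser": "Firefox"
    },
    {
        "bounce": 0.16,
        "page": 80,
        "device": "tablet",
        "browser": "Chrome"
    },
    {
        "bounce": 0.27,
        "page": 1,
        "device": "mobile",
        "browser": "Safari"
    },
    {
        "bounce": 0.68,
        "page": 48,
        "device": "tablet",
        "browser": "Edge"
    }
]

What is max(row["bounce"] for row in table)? 0.72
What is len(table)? 6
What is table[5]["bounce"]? 0.68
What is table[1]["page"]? 4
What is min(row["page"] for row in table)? 1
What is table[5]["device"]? "tablet"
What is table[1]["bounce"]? 0.31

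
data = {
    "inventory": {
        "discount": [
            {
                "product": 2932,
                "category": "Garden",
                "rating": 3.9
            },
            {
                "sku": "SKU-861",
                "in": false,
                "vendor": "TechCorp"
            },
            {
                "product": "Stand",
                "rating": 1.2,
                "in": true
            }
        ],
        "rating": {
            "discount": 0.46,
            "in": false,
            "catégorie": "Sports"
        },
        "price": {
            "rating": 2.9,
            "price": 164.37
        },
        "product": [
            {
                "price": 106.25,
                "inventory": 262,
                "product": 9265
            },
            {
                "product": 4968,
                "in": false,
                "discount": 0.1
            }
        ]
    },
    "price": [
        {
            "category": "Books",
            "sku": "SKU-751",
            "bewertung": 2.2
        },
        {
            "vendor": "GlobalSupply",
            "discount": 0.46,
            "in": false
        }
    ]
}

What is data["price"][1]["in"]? False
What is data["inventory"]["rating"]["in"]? False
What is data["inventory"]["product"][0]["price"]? 106.25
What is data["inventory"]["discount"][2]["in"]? True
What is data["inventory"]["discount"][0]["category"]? "Garden"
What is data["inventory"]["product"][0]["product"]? 9265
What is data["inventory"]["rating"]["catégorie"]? "Sports"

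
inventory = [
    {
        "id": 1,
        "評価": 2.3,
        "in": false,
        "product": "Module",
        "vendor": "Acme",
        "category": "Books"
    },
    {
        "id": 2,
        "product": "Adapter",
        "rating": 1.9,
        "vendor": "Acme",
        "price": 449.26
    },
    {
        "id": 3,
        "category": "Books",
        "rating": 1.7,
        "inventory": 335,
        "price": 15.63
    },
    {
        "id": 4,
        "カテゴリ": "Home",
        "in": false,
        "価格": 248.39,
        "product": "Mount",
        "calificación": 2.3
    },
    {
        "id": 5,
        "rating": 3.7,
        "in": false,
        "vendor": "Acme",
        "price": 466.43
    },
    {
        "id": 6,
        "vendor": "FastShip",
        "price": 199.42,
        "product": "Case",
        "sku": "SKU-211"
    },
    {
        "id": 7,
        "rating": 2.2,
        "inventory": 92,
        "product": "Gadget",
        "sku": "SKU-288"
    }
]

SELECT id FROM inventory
[1, 2, 3, 4, 5, 6, 7]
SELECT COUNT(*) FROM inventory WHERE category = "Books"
2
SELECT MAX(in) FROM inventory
False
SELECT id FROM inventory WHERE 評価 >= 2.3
[1]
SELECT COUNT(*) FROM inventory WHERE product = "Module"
1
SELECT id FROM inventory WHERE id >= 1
[1, 2, 3, 4, 5, 6, 7]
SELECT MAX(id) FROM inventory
7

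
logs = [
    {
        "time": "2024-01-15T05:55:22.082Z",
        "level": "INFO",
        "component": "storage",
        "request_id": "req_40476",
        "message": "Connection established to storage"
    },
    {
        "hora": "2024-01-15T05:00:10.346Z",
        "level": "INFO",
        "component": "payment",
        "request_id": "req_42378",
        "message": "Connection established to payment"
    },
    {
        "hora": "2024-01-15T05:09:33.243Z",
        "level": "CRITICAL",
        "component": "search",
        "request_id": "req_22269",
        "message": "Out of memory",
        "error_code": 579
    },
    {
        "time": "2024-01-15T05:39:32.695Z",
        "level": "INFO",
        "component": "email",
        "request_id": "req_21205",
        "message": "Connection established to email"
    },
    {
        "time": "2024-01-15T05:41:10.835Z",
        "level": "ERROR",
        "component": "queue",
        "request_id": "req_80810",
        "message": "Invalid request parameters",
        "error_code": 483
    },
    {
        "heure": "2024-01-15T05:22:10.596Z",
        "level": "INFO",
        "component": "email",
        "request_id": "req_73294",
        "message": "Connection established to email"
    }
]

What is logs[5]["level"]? "INFO"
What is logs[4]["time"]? "2024-01-15T05:41:10.835Z"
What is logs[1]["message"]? "Connection established to payment"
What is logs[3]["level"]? "INFO"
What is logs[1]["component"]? "payment"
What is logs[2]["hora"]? "2024-01-15T05:09:33.243Z"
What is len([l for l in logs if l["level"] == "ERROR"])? 1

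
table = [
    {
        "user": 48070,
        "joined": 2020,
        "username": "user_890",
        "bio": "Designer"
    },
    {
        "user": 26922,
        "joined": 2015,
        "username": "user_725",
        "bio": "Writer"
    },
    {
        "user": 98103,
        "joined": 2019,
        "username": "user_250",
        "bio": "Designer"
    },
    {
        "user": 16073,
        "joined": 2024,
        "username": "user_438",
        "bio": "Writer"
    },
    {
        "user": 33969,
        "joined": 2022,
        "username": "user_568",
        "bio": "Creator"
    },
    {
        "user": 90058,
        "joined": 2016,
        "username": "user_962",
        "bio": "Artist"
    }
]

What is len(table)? 6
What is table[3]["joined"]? 2024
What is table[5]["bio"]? "Artist"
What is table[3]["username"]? "user_438"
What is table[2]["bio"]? "Designer"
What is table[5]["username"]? "user_962"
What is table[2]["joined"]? 2019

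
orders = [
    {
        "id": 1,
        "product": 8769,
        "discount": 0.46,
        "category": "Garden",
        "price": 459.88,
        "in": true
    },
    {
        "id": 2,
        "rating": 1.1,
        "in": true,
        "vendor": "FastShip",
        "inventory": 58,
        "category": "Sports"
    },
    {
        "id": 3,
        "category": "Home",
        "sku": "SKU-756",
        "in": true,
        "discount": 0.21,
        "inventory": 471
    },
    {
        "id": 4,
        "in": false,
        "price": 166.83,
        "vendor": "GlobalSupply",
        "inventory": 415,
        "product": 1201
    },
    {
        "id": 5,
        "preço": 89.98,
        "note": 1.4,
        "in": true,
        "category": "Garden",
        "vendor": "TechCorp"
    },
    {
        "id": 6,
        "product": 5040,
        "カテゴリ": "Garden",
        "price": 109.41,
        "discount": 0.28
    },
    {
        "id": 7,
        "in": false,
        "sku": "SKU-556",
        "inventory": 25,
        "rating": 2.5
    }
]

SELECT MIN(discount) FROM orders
0.21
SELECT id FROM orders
[1, 2, 3, 4, 5, 6, 7]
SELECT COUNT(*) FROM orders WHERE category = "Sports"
1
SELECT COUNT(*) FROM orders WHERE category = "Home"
1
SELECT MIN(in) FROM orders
False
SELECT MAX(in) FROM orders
True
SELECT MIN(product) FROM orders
1201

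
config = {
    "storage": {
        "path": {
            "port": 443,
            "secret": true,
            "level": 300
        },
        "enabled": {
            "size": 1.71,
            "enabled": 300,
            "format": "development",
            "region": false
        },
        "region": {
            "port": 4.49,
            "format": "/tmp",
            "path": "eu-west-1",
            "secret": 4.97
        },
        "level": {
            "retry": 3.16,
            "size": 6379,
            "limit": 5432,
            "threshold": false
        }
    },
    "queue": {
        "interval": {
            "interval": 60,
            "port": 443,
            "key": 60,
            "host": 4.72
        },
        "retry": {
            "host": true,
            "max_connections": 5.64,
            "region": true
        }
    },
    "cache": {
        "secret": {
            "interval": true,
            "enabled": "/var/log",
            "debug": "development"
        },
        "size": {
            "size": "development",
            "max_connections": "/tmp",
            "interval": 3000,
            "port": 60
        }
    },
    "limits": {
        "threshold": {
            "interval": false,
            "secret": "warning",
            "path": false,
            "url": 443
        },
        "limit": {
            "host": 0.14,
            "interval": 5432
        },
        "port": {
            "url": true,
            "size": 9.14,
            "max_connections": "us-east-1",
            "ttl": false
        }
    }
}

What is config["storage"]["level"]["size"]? 6379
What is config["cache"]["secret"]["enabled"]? "/var/log"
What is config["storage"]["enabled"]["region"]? False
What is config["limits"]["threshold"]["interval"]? False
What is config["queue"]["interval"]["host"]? 4.72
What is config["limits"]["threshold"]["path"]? False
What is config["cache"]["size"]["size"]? "development"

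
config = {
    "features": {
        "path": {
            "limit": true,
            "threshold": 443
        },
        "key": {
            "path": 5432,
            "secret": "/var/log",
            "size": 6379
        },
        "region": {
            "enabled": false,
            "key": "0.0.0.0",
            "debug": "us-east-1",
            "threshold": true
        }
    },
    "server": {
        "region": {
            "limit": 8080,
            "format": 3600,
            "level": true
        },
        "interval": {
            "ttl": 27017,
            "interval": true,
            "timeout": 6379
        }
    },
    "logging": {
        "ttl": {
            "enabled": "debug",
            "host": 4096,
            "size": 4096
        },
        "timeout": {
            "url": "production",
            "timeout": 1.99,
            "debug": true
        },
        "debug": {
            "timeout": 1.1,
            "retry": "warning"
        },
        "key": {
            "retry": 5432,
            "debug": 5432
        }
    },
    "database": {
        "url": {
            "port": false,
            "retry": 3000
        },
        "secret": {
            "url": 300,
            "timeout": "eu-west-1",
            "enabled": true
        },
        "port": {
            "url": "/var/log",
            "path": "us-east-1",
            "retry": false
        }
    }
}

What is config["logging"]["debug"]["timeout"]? 1.1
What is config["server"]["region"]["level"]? True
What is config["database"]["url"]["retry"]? 3000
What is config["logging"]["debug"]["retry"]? "warning"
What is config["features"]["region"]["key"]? "0.0.0.0"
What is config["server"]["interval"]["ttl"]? 27017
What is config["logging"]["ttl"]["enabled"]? "debug"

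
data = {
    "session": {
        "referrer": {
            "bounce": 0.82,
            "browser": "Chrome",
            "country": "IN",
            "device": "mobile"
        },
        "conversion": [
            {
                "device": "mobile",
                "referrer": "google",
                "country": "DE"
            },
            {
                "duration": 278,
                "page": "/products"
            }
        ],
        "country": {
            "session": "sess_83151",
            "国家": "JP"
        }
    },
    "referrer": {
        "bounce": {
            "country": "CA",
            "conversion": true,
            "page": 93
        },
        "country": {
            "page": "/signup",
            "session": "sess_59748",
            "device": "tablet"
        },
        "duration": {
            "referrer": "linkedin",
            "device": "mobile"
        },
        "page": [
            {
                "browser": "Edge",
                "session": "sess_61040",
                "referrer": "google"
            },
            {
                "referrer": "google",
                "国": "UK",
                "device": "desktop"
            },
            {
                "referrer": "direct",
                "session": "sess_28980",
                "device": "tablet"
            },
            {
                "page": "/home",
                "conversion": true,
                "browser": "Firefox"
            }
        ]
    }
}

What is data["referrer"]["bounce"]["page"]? 93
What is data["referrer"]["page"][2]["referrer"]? "direct"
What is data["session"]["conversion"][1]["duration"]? 278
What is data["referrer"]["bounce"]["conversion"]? True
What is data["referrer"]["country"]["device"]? "tablet"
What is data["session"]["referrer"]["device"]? "mobile"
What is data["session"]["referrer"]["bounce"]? 0.82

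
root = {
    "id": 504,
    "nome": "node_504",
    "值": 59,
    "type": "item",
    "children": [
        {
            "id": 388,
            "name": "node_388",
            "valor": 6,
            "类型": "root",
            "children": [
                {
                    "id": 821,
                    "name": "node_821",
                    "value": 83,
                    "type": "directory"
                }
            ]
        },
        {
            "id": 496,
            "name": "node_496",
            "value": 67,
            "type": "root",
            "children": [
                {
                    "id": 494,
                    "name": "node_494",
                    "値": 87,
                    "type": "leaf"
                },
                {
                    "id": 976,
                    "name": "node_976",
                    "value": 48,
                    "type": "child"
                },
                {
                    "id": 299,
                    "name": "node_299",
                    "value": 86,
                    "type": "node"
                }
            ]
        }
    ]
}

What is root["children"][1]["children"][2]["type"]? "node"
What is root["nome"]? "node_504"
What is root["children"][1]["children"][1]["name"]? "node_976"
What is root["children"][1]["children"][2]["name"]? "node_299"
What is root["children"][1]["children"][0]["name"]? "node_494"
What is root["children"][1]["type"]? "root"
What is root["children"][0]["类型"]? "root"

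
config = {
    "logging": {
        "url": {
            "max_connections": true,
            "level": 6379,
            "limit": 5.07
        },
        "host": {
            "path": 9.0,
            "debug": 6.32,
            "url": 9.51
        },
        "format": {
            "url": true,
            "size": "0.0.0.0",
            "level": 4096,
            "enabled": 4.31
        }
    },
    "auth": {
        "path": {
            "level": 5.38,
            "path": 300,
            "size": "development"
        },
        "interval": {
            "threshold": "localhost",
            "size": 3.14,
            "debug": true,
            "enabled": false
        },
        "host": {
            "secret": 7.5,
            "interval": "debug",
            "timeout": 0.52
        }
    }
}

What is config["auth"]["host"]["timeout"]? 0.52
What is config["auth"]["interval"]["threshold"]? "localhost"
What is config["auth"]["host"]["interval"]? "debug"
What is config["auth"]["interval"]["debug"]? True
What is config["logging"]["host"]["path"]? 9.0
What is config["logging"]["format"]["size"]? "0.0.0.0"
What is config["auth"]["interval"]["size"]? 3.14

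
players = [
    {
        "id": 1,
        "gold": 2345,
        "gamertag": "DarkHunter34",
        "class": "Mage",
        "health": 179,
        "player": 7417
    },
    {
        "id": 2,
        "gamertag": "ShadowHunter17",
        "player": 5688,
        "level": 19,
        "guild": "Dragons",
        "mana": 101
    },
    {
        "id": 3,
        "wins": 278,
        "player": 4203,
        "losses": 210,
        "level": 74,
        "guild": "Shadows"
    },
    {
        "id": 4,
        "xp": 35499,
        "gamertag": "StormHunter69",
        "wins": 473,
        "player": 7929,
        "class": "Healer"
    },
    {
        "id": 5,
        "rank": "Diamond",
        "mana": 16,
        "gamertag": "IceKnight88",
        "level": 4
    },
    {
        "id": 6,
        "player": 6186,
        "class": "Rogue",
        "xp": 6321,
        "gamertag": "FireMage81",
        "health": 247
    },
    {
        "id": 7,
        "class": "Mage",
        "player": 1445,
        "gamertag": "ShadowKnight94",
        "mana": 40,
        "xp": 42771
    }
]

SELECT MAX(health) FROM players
247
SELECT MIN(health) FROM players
179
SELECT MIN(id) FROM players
1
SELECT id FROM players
[1, 2, 3, 4, 5, 6, 7]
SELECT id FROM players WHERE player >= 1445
[1, 2, 3, 4, 6, 7]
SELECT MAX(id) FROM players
7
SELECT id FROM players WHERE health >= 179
[1, 6]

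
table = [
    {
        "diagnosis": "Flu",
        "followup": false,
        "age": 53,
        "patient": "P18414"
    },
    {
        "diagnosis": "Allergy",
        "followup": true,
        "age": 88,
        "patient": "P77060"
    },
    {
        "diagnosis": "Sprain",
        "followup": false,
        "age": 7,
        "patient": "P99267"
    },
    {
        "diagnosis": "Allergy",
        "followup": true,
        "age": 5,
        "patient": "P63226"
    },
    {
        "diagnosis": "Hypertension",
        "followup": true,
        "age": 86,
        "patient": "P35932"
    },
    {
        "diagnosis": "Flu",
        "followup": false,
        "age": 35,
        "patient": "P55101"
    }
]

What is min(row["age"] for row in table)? 5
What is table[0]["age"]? 53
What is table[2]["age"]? 7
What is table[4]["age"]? 86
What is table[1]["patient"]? "P77060"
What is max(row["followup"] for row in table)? True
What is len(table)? 6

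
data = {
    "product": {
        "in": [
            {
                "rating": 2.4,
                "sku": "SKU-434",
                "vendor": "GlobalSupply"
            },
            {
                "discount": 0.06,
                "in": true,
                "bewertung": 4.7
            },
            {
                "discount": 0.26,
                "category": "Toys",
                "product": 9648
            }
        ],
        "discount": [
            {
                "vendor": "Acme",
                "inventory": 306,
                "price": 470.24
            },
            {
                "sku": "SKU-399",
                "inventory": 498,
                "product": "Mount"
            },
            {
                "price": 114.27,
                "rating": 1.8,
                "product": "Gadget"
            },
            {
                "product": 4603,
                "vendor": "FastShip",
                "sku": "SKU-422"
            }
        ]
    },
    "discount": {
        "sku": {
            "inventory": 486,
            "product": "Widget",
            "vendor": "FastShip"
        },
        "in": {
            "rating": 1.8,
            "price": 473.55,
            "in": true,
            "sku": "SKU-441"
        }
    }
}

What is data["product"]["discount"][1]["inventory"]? 498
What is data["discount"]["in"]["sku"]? "SKU-441"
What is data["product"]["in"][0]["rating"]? 2.4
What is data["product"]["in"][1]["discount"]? 0.06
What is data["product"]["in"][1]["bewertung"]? 4.7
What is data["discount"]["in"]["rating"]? 1.8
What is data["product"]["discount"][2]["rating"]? 1.8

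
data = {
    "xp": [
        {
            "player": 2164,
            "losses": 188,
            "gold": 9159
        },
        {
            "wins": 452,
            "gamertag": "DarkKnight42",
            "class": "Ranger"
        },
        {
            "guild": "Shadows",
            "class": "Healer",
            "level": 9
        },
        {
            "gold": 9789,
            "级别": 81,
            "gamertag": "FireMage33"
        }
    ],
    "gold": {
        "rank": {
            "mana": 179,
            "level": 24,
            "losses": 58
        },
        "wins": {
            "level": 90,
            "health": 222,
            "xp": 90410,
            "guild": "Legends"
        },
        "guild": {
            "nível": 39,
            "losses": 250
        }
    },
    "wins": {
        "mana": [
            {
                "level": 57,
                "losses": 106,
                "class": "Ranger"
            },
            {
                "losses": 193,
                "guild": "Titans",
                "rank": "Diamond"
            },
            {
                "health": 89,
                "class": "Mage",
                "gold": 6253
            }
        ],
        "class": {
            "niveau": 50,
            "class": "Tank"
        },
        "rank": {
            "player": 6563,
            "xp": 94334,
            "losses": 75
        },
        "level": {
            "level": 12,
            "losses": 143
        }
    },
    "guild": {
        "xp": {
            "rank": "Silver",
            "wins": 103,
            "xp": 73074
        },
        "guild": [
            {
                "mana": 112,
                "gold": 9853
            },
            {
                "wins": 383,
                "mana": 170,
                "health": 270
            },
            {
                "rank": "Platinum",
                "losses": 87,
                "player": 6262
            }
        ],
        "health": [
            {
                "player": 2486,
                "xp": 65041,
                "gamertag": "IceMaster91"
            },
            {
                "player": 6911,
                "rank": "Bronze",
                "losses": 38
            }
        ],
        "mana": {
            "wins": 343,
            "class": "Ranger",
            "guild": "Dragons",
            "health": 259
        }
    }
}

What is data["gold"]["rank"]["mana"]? 179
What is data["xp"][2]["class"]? "Healer"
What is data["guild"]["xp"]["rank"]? "Silver"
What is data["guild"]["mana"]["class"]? "Ranger"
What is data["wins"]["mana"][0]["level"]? 57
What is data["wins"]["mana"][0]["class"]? "Ranger"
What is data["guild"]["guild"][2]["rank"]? "Platinum"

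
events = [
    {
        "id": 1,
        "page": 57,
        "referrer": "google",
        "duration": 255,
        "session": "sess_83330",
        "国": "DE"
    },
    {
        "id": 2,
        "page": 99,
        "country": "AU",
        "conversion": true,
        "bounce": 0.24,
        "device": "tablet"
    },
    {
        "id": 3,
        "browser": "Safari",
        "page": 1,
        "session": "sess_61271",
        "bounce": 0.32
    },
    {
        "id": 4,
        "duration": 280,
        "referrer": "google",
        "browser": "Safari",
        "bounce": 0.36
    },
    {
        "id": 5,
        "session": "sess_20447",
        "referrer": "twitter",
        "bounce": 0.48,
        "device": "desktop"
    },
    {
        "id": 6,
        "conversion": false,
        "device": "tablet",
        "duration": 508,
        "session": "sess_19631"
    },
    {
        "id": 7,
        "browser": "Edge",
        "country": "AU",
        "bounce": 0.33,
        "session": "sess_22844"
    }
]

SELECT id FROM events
[1, 2, 3, 4, 5, 6, 7]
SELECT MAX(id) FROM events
7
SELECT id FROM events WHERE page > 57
[2]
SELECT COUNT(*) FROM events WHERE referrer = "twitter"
1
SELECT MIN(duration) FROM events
255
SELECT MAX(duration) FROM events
508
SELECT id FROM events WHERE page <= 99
[1, 2, 3]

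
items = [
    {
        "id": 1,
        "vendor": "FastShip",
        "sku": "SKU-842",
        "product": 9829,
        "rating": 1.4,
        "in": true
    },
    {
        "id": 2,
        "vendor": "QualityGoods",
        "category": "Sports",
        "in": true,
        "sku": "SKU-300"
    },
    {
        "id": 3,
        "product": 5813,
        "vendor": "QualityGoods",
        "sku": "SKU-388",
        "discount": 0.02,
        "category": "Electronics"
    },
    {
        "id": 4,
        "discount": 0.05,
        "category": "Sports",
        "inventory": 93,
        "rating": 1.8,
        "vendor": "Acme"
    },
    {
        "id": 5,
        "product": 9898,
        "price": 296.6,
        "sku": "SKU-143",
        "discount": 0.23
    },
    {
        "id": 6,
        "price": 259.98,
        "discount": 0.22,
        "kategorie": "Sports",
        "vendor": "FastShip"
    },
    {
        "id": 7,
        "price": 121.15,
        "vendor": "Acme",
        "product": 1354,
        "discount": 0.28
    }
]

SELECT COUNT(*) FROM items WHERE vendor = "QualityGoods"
2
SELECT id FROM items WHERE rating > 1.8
[]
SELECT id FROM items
[1, 2, 3, 4, 5, 6, 7]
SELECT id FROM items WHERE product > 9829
[5]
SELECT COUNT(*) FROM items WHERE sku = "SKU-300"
1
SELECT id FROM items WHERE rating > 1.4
[4]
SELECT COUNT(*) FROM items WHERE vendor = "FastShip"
2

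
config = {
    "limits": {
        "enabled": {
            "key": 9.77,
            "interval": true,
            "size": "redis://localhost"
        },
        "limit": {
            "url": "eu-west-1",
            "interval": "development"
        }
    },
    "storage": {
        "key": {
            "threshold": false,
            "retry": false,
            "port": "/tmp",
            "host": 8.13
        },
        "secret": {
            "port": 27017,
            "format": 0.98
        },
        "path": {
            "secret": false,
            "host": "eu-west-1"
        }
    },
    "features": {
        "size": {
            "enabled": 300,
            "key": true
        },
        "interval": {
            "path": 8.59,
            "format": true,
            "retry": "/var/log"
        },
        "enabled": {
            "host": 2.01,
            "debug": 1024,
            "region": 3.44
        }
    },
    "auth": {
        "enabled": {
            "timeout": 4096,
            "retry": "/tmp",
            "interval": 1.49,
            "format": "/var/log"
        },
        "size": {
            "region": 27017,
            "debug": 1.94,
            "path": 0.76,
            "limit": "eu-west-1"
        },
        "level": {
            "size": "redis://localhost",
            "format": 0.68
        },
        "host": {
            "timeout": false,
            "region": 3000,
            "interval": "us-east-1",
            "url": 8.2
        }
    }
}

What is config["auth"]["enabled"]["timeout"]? 4096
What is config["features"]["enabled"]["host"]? 2.01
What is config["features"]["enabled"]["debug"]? 1024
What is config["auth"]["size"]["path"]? 0.76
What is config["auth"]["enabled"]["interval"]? 1.49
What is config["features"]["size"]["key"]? True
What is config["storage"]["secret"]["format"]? 0.98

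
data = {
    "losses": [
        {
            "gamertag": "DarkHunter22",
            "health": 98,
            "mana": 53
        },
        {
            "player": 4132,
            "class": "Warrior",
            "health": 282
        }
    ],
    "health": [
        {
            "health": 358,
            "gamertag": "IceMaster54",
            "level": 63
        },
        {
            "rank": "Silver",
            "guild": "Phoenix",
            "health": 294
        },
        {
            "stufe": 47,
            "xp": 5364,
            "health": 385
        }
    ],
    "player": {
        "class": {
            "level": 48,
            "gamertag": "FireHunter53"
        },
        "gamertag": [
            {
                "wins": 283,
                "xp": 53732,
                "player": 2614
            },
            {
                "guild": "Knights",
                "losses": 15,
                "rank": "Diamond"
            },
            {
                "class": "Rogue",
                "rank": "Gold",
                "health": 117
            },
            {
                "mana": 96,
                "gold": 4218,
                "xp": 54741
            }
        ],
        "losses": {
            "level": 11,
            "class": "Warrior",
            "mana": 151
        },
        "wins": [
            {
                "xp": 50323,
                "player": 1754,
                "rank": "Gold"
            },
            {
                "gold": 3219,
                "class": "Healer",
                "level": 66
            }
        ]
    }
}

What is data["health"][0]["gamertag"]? "IceMaster54"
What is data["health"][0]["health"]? 358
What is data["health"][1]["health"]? 294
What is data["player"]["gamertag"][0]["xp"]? 53732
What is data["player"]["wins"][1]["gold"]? 3219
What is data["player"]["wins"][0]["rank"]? "Gold"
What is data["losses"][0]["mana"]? 53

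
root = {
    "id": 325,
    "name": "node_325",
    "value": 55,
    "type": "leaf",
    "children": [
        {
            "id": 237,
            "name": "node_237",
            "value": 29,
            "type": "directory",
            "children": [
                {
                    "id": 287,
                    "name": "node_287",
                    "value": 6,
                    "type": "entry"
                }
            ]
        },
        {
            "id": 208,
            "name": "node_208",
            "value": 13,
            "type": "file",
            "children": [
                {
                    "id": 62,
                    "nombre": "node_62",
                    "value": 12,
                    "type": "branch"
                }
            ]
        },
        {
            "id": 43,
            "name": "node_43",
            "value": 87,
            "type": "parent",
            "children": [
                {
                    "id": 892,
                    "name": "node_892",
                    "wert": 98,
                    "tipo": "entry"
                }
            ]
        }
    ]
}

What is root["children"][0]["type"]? "directory"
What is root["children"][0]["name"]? "node_237"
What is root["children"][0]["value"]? 29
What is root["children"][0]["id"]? 237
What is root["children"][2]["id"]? 43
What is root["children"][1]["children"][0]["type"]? "branch"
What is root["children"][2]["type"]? "parent"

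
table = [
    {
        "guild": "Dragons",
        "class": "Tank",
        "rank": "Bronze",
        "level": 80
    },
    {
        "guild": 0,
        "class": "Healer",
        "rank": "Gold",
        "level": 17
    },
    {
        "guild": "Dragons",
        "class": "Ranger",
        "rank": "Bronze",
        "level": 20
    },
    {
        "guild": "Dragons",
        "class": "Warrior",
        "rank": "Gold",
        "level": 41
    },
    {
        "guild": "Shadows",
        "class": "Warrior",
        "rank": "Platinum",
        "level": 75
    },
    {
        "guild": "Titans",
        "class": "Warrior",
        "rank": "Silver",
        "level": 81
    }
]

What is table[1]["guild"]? 0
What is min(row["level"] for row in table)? 17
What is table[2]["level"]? 20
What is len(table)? 6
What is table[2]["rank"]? "Bronze"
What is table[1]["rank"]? "Gold"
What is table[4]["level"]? 75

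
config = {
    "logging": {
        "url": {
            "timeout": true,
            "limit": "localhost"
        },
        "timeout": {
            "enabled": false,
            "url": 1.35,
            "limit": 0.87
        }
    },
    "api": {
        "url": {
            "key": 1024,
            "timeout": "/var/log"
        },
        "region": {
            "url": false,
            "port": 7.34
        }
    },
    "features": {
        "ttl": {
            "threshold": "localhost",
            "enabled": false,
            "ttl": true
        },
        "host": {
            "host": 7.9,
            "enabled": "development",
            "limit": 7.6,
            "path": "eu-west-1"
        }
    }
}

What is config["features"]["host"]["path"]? "eu-west-1"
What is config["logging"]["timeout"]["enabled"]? False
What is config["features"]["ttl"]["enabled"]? False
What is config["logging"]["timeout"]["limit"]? 0.87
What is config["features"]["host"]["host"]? 7.9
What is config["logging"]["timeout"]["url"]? 1.35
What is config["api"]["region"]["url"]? False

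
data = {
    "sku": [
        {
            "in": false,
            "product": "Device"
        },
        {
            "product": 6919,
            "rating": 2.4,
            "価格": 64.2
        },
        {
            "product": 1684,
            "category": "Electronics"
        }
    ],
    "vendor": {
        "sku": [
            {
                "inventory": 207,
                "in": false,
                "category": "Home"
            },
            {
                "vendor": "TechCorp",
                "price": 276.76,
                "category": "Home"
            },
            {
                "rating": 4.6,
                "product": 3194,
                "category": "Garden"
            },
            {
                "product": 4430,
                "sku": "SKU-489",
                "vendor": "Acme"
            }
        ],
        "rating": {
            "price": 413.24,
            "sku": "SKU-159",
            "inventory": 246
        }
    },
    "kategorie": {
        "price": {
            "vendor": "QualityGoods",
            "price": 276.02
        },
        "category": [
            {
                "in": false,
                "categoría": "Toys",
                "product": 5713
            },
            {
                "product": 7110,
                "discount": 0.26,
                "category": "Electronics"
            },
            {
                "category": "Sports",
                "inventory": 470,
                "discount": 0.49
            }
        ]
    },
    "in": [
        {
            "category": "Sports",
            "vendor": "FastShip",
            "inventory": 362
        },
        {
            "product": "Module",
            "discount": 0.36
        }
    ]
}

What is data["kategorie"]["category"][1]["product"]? 7110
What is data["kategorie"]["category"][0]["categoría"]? "Toys"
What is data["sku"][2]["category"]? "Electronics"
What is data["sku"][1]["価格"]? 64.2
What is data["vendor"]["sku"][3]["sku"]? "SKU-489"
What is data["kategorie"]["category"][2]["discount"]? 0.49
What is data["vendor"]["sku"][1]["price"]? 276.76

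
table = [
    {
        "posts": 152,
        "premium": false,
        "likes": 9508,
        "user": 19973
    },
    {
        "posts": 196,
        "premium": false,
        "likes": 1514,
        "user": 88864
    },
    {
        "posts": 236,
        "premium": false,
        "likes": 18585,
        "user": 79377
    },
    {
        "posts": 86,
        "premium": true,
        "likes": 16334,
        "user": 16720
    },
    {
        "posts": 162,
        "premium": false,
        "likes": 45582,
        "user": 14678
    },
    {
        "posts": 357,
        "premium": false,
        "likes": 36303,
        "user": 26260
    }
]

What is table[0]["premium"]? False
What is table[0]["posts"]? 152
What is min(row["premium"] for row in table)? False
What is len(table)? 6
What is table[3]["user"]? 16720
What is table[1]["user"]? 88864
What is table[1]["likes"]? 1514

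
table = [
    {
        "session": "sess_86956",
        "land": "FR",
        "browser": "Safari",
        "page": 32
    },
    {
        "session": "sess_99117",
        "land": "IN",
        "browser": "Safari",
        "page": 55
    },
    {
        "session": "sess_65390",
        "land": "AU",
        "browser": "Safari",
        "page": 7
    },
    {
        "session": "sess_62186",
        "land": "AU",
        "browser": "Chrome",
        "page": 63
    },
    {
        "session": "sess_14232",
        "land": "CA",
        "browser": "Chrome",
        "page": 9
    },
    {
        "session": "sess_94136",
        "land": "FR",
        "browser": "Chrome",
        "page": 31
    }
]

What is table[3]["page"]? 63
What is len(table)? 6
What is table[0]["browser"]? "Safari"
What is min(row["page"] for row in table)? 7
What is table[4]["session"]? "sess_14232"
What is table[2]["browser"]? "Safari"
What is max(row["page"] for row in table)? 63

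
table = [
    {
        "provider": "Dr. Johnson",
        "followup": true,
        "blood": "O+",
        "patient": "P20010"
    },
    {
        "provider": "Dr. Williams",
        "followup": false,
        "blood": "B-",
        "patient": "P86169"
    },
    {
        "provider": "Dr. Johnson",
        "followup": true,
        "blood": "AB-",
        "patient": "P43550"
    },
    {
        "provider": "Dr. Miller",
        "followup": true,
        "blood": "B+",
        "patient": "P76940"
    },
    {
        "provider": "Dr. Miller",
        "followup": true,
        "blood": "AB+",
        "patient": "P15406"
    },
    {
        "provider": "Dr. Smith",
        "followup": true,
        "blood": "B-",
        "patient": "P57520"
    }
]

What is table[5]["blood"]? "B-"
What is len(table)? 6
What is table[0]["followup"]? True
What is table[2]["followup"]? True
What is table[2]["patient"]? "P43550"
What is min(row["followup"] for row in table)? False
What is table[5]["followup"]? True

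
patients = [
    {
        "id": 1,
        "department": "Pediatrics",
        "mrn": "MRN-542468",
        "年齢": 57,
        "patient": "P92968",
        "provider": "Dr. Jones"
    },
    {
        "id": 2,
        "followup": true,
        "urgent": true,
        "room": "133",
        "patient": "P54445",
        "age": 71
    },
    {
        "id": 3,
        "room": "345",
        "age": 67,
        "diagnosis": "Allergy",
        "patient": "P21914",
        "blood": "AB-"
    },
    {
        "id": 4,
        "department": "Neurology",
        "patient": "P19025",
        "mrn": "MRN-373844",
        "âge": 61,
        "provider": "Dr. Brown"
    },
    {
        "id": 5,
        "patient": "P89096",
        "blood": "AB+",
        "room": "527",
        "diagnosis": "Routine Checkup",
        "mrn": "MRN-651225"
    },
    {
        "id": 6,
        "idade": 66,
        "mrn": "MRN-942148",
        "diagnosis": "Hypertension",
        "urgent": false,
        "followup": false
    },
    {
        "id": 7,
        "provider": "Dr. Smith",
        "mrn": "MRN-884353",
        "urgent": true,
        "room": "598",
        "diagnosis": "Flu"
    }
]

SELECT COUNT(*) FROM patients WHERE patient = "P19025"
1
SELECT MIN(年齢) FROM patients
57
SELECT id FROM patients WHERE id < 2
[1]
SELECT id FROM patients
[1, 2, 3, 4, 5, 6, 7]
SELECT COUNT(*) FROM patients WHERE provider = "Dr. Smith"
1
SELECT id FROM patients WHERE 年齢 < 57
[]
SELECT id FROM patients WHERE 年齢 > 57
[]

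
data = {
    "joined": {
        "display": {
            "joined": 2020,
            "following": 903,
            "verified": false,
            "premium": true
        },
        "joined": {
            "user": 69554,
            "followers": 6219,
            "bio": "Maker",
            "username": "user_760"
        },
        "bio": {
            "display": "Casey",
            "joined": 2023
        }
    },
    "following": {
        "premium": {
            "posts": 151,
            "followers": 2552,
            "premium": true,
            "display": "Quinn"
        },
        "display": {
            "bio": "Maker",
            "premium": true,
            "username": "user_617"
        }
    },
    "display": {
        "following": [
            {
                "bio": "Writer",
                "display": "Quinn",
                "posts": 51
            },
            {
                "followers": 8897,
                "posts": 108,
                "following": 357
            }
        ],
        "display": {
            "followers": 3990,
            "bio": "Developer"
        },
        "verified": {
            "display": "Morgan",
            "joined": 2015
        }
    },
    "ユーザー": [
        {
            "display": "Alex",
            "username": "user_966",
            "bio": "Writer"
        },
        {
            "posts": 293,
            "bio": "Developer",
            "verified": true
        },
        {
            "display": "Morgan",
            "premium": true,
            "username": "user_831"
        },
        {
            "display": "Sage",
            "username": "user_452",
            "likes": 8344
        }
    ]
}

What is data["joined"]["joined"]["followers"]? 6219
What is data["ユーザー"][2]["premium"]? True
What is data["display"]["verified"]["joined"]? 2015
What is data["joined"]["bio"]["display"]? "Casey"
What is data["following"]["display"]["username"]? "user_617"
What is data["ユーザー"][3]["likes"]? 8344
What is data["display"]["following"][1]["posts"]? 108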